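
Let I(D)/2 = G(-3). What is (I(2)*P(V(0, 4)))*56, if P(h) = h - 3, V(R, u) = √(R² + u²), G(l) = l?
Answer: -336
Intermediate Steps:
I(D) = -6 (I(D) = 2*(-3) = -6)
P(h) = -3 + h
(I(2)*P(V(0, 4)))*56 = -6*(-3 + √(0² + 4²))*56 = -6*(-3 + √(0 + 16))*56 = -6*(-3 + √16)*56 = -6*(-3 + 4)*56 = -6*1*56 = -6*56 = -336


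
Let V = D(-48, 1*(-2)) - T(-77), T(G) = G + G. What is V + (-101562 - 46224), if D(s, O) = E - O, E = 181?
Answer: -147449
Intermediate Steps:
T(G) = 2*G
D(s, O) = 181 - O
V = 337 (V = (181 - (-2)) - 2*(-77) = (181 - 1*(-2)) - 1*(-154) = (181 + 2) + 154 = 183 + 154 = 337)
V + (-101562 - 46224) = 337 + (-101562 - 46224) = 337 - 147786 = -147449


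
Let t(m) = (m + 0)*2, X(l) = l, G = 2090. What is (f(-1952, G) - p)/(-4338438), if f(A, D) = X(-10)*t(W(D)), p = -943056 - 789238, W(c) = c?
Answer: -21673/55621 ≈ -0.38966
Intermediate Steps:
p = -1732294
t(m) = 2*m (t(m) = m*2 = 2*m)
f(A, D) = -20*D
(f(-1952, G) - p)/(-4338438) = (-20*2090 - 1*(-1732294))/(-4338438) = (-41800 + 1732294)*(-1/4338438) = 1690494*(-1/4338438) = -21673/55621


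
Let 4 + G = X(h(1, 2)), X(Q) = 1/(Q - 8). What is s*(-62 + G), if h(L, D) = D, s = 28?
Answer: -5558/3 ≈ -1852.7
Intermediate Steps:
X(Q) = 1/(-8 + Q)
G = -25/6 (G = -4 + 1/(-8 + 2) = -4 + 1/(-6) = -4 - ⅙ = -25/6 ≈ -4.1667)
s*(-62 + G) = 28*(-62 - 25/6) = 28*(-397/6) = -5558/3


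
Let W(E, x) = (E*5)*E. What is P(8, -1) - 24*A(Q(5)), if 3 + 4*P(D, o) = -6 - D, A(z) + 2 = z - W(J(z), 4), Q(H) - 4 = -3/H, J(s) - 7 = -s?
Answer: 30347/20 ≈ 1517.3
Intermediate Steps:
J(s) = 7 - s
W(E, x) = 5*E² (W(E, x) = (5*E)*E = 5*E²)
Q(H) = 4 - 3/H
A(z) = -2 + z - 5*(7 - z)² (A(z) = -2 + (z - 5*(7 - z)²) = -2 + z - 5*(7 - z)²)
P(D, o) = -9/4 - D/4 (P(D, o) = -¾ + (-6 - D)/4 = -¾ + (-3/2 - D/4) = -9/4 - D/4)
P(8, -1) - 24*A(Q(5)) = (-9/4 - ¼*8) - 24*(-2 + (4 - 3/5) - 5*(-7 + (4 - 3/5))²) = (-9/4 - 2) - 24*(-2 + (4 - 3*⅕) - 5*(-7 + (4 - 3*⅕))²) = -17/4 - 24*(-2 + (4 - ⅗) - 5*(-7 + (4 - ⅗))²) = -17/4 - 24*(-2 + 17/5 - 5*(-7 + 17/5)²) = -17/4 - 24*(-2 + 17/5 - 5*(-18/5)²) = -17/4 - 24*(-2 + 17/5 - 5*324/25) = -17/4 - 24*(-2 + 17/5 - 324/5) = -17/4 - 24*(-317/5) = -17/4 + 7608/5 = 30347/20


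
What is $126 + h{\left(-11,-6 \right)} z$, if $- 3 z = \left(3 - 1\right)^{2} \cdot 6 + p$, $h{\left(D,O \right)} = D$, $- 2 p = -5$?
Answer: $\frac{1339}{6} \approx 223.17$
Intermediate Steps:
$p = \frac{5}{2}$ ($p = \left(- \frac{1}{2}\right) \left(-5\right) = \frac{5}{2} \approx 2.5$)
$z = - \frac{53}{6}$ ($z = - \frac{\left(3 - 1\right)^{2} \cdot 6 + \frac{5}{2}}{3} = - \frac{2^{2} \cdot 6 + \frac{5}{2}}{3} = - \frac{4 \cdot 6 + \frac{5}{2}}{3} = - \frac{24 + \frac{5}{2}}{3} = \left(- \frac{1}{3}\right) \frac{53}{2} = - \frac{53}{6} \approx -8.8333$)
$126 + h{\left(-11,-6 \right)} z = 126 - - \frac{583}{6} = 126 + \frac{583}{6} = \frac{1339}{6}$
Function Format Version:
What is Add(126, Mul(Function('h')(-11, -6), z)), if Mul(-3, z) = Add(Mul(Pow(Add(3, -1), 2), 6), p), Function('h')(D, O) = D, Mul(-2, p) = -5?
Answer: Rational(1339, 6) ≈ 223.17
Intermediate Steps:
p = Rational(5, 2) (p = Mul(Rational(-1, 2), -5) = Rational(5, 2) ≈ 2.5000)
z = Rational(-53, 6) (z = Mul(Rational(-1, 3), Add(Mul(Pow(Add(3, -1), 2), 6), Rational(5, 2))) = Mul(Rational(-1, 3), Add(Mul(Pow(2, 2), 6), Rational(5, 2))) = Mul(Rational(-1, 3), Add(Mul(4, 6), Rational(5, 2))) = Mul(Rational(-1, 3), Add(24, Rational(5, 2))) = Mul(Rational(-1, 3), Rational(53, 2)) = Rational(-53, 6) ≈ -8.8333)
Add(126, Mul(Function('h')(-11, -6), z)) = Add(126, Mul(-11, Rational(-53, 6))) = Add(126, Rational(583, 6)) = Rational(1339, 6)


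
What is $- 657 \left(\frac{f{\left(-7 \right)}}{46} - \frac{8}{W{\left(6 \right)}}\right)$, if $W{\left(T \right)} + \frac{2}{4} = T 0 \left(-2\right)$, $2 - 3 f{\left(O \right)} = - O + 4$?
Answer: $- \frac{481581}{46} \approx -10469.0$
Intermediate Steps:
$f{\left(O \right)} = - \frac{2}{3} + \frac{O}{3}$ ($f{\left(O \right)} = \frac{2}{3} - \frac{- O + 4}{3} = \frac{2}{3} - \frac{4 - O}{3} = \frac{2}{3} + \left(- \frac{4}{3} + \frac{O}{3}\right) = - \frac{2}{3} + \frac{O}{3}$)
$W{\left(T \right)} = - \frac{1}{2}$ ($W{\left(T \right)} = - \frac{1}{2} + T 0 \left(-2\right) = - \frac{1}{2} + 0 \left(-2\right) = - \frac{1}{2} + 0 = - \frac{1}{2}$)
$- 657 \left(\frac{f{\left(-7 \right)}}{46} - \frac{8}{W{\left(6 \right)}}\right) = - 657 \left(\frac{- \frac{2}{3} + \frac{1}{3} \left(-7\right)}{46} - \frac{8}{- \frac{1}{2}}\right) = - 657 \left(\left(- \frac{2}{3} - \frac{7}{3}\right) \frac{1}{46} - -16\right) = - 657 \left(\left(-3\right) \frac{1}{46} + 16\right) = - 657 \left(- \frac{3}{46} + 16\right) = \left(-657\right) \frac{733}{46} = - \frac{481581}{46}$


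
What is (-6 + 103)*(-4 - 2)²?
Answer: 3492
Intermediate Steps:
(-6 + 103)*(-4 - 2)² = 97*(-6)² = 97*36 = 3492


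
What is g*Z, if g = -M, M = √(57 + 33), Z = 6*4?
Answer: -72*√10 ≈ -227.68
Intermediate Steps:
Z = 24
M = 3*√10 (M = √90 = 3*√10 ≈ 9.4868)
g = -3*√10 ≈ -9.4868
g*Z = -3*√10*24 = -72*√10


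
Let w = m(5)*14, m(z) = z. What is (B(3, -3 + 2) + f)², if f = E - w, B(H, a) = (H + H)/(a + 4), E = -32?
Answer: 10000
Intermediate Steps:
B(H, a) = 2*H/(4 + a) (B(H, a) = (2*H)/(4 + a) = 2*H/(4 + a))
w = 70 (w = 5*14 = 70)
f = -102 (f = -32 - 1*70 = -32 - 70 = -102)
(B(3, -3 + 2) + f)² = (2*3/(4 + (-3 + 2)) - 102)² = (2*3/(4 - 1) - 102)² = (2*3/3 - 102)² = (2*3*(⅓) - 102)² = (2 - 102)² = (-100)² = 10000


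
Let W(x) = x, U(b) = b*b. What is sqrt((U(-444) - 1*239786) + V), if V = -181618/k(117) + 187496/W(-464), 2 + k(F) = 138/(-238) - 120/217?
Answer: sqrt(136796297546558)/95758 ≈ 122.14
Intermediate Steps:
U(b) = b**2
k(F) = -1651/527 (k(F) = -2 + (138/(-238) - 120/217) = -2 + (138*(-1/238) - 120*1/217) = -2 + (-69/119 - 120/217) = -2 - 597/527 = -1651/527)
V = 5512641301/95758 (V = -181618/(-1651/527) + 187496/(-464) = -181618*(-527/1651) + 187496*(-1/464) = 95712686/1651 - 23437/58 = 5512641301/95758 ≈ 57568.)
sqrt((U(-444) - 1*239786) + V) = sqrt(((-444)**2 - 1*239786) + 5512641301/95758) = sqrt((197136 - 239786) + 5512641301/95758) = sqrt(-42650 + 5512641301/95758) = sqrt(1428562601/95758) = sqrt(136796297546558)/95758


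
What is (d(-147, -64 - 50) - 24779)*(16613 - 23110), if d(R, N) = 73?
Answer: 160514882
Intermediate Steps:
(d(-147, -64 - 50) - 24779)*(16613 - 23110) = (73 - 24779)*(16613 - 23110) = -24706*(-6497) = 160514882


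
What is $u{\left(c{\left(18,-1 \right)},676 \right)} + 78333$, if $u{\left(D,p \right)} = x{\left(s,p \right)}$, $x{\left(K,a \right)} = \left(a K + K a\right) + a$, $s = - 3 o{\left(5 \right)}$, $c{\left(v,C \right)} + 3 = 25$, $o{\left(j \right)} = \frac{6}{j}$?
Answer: $\frac{370709}{5} \approx 74142.0$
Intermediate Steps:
$c{\left(v,C \right)} = 22$ ($c{\left(v,C \right)} = -3 + 25 = 22$)
$s = - \frac{18}{5}$ ($s = - 3 \cdot \frac{6}{5} = - 3 \cdot 6 \cdot \frac{1}{5} = \left(-3\right) \frac{6}{5} = - \frac{18}{5} \approx -3.6$)
$x{\left(K,a \right)} = a + 2 K a$ ($x{\left(K,a \right)} = \left(K a + K a\right) + a = 2 K a + a = a + 2 K a$)
$u{\left(D,p \right)} = - \frac{31 p}{5}$ ($u{\left(D,p \right)} = p \left(1 + 2 \left(- \frac{18}{5}\right)\right) = p \left(1 - \frac{36}{5}\right) = p \left(- \frac{31}{5}\right) = - \frac{31 p}{5}$)
$u{\left(c{\left(18,-1 \right)},676 \right)} + 78333 = \left(- \frac{31}{5}\right) 676 + 78333 = - \frac{20956}{5} + 78333 = \frac{370709}{5}$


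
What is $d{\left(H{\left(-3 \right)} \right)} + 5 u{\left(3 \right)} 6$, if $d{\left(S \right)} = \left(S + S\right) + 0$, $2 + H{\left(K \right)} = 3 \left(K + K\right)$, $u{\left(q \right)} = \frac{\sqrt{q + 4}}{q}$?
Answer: $-40 + 10 \sqrt{7} \approx -13.542$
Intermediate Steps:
$u{\left(q \right)} = \frac{\sqrt{4 + q}}{q}$
$H{\left(K \right)} = -2 + 6 K$ ($H{\left(K \right)} = -2 + 3 \left(K + K\right) = -2 + 3 \cdot 2 K = -2 + 6 K$)
$d{\left(S \right)} = 2 S$ ($d{\left(S \right)} = 2 S + 0 = 2 S$)
$d{\left(H{\left(-3 \right)} \right)} + 5 u{\left(3 \right)} 6 = 2 \left(-2 + 6 \left(-3\right)\right) + 5 \frac{\sqrt{4 + 3}}{3} \cdot 6 = 2 \left(-2 - 18\right) + 5 \frac{\sqrt{7}}{3} \cdot 6 = 2 \left(-20\right) + \frac{5 \sqrt{7}}{3} \cdot 6 = -40 + 10 \sqrt{7}$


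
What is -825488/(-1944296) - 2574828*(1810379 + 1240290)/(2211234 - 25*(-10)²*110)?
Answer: -954521393772875980/235288251329 ≈ -4.0568e+6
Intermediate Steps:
-825488/(-1944296) - 2574828*(1810379 + 1240290)/(2211234 - 25*(-10)²*110) = -825488*(-1/1944296) - 2574828*3050669/(2211234 - 25*100*110) = 103186/243037 - 2574828*3050669/(2211234 - 2500*110) = 103186/243037 - 2574828*3050669/(2211234 - 275000) = 103186/243037 - 2574828/(1936234*(1/3050669)) = 103186/243037 - 2574828/1936234/3050669 = 103186/243037 - 2574828*3050669/1936234 = 103186/243037 - 3927473979966/968117 = -954521393772875980/235288251329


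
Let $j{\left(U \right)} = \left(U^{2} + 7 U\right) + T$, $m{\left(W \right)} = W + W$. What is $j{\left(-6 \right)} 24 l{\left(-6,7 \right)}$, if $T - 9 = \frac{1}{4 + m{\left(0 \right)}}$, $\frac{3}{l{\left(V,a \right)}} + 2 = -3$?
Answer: $- \frac{234}{5} \approx -46.8$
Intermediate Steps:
$l{\left(V,a \right)} = - \frac{3}{5}$ ($l{\left(V,a \right)} = \frac{3}{-2 - 3} = \frac{3}{-5} = 3 \left(- \frac{1}{5}\right) = - \frac{3}{5}$)
$m{\left(W \right)} = 2 W$
$T = \frac{37}{4}$ ($T = 9 + \frac{1}{4 + 2 \cdot 0} = 9 + \frac{1}{4 + 0} = 9 + \frac{1}{4} = \frac{37}{4} \approx 9.25$)
$j{\left(U \right)} = \frac{37}{4} + U^{2} + 7 U$ ($j{\left(U \right)} = \left(U^{2} + 7 U\right) + \frac{37}{4} = \frac{37}{4} + U^{2} + 7 U$)
$j{\left(-6 \right)} 24 l{\left(-6,7 \right)} = \left(\frac{37}{4} + \left(-6\right)^{2} + 7 \left(-6\right)\right) 24 \left(- \frac{3}{5}\right) = \left(\frac{37}{4} + 36 - 42\right) 24 \left(- \frac{3}{5}\right) = \frac{13}{4} \cdot 24 \left(- \frac{3}{5}\right) = 78 \left(- \frac{3}{5}\right) = - \frac{234}{5}$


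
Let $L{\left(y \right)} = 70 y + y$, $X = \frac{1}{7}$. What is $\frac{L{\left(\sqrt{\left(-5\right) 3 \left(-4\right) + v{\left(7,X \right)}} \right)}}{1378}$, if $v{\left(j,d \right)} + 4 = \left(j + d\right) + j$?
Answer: $\frac{71 \sqrt{3437}}{9646} \approx 0.43152$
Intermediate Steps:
$X = \frac{1}{7} \approx 0.14286$
$v{\left(j,d \right)} = -4 + d + 2 j$ ($v{\left(j,d \right)} = -4 + \left(\left(j + d\right) + j\right) = -4 + \left(\left(d + j\right) + j\right) = -4 + \left(d + 2 j\right) = -4 + d + 2 j$)
$L{\left(y \right)} = 71 y$
$\frac{L{\left(\sqrt{\left(-5\right) 3 \left(-4\right) + v{\left(7,X \right)}} \right)}}{1378} = \frac{71 \sqrt{\left(-5\right) 3 \left(-4\right) + \left(-4 + \frac{1}{7} + 2 \cdot 7\right)}}{1378} = 71 \sqrt{\left(-15\right) \left(-4\right) + \left(-4 + \frac{1}{7} + 14\right)} \frac{1}{1378} = 71 \sqrt{60 + \frac{71}{7}} \cdot \frac{1}{1378} = 71 \sqrt{\frac{491}{7}} \cdot \frac{1}{1378} = 71 \frac{\sqrt{3437}}{7} \cdot \frac{1}{1378} = \frac{71 \sqrt{3437}}{7} \cdot \frac{1}{1378} = \frac{71 \sqrt{3437}}{9646}$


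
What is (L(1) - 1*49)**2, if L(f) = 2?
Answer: 2209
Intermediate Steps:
(L(1) - 1*49)**2 = (2 - 1*49)**2 = (2 - 49)**2 = (-47)**2 = 2209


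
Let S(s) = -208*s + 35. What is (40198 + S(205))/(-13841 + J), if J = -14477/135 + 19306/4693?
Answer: 52585065/304633414 ≈ 0.17262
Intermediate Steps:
S(s) = 35 - 208*s
J = -65334251/633555 (J = -14477*1/135 + 19306*(1/4693) = -14477/135 + 19306/4693 = -65334251/633555 ≈ -103.12)
(40198 + S(205))/(-13841 + J) = (40198 + (35 - 208*205))/(-13841 - 65334251/633555) = (40198 + (35 - 42640))/(-8834369006/633555) = (40198 - 42605)*(-633555/8834369006) = -2407*(-633555/8834369006) = 52585065/304633414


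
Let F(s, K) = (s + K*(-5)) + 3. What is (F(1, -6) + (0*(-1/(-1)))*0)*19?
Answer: 646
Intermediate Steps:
F(s, K) = 3 + s - 5*K (F(s, K) = (s - 5*K) + 3 = 3 + s - 5*K)
(F(1, -6) + (0*(-1/(-1)))*0)*19 = ((3 + 1 - 5*(-6)) + (0*(-1/(-1)))*0)*19 = ((3 + 1 + 30) + (0*(-1*(-1)))*0)*19 = (34 + (0*1)*0)*19 = (34 + 0*0)*19 = (34 + 0)*19 = 34*19 = 646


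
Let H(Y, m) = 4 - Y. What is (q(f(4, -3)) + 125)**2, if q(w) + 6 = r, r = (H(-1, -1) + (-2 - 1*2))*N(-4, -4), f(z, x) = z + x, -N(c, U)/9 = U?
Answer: 24025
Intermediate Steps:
N(c, U) = -9*U
f(z, x) = x + z
r = 36 (r = ((4 - 1*(-1)) + (-2 - 1*2))*(-9*(-4)) = ((4 + 1) + (-2 - 2))*36 = (5 - 4)*36 = 1*36 = 36)
q(w) = 30 (q(w) = -6 + 36 = 30)
(q(f(4, -3)) + 125)**2 = (30 + 125)**2 = 155**2 = 24025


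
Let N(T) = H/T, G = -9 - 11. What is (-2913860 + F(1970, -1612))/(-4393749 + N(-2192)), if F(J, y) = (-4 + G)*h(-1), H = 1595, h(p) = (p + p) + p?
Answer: 6387023296/9631099403 ≈ 0.66317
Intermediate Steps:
h(p) = 3*p (h(p) = 2*p + p = 3*p)
G = -20
F(J, y) = 72 (F(J, y) = (-4 - 20)*(3*(-1)) = -24*(-3) = 72)
N(T) = 1595/T
(-2913860 + F(1970, -1612))/(-4393749 + N(-2192)) = (-2913860 + 72)/(-4393749 + 1595/(-2192)) = -2913788/(-4393749 + 1595*(-1/2192)) = -2913788/(-4393749 - 1595/2192) = -2913788/(-9631099403/2192) = -2913788*(-2192/9631099403) = 6387023296/9631099403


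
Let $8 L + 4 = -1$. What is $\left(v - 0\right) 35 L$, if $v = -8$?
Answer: $175$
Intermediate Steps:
$L = - \frac{5}{8}$ ($L = - \frac{1}{2} + \frac{1}{8} \left(-1\right) = - \frac{1}{2} - \frac{1}{8} = - \frac{5}{8} \approx -0.625$)
$\left(v - 0\right) 35 L = \left(-8 - 0\right) 35 \left(- \frac{5}{8}\right) = \left(-8 + 0\right) 35 \left(- \frac{5}{8}\right) = \left(-8\right) 35 \left(- \frac{5}{8}\right) = \left(-280\right) \left(- \frac{5}{8}\right) = 175$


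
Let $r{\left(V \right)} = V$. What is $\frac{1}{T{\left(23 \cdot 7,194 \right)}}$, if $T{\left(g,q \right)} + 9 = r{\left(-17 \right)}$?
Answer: $- \frac{1}{26} \approx -0.038462$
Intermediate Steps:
$T{\left(g,q \right)} = -26$ ($T{\left(g,q \right)} = -9 - 17 = -26$)
$\frac{1}{T{\left(23 \cdot 7,194 \right)}} = \frac{1}{-26} = - \frac{1}{26}$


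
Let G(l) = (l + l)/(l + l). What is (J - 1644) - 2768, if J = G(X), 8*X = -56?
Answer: -4411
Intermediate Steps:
X = -7 (X = (⅛)*(-56) = -7)
G(l) = 1 (G(l) = (2*l)/((2*l)) = (2*l)*(1/(2*l)) = 1)
J = 1
(J - 1644) - 2768 = (1 - 1644) - 2768 = -1643 - 2768 = -4411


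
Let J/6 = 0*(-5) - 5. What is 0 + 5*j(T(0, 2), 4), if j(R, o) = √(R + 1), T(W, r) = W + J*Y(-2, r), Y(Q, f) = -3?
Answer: 5*√91 ≈ 47.697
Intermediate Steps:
J = -30 (J = 6*(0*(-5) - 5) = 6*(0 - 5) = 6*(-5) = -30)
T(W, r) = 90 + W (T(W, r) = W - 30*(-3) = W + 90 = 90 + W)
j(R, o) = √(1 + R)
0 + 5*j(T(0, 2), 4) = 0 + 5*√(1 + (90 + 0)) = 0 + 5*√(1 + 90) = 0 + 5*√91 = 5*√91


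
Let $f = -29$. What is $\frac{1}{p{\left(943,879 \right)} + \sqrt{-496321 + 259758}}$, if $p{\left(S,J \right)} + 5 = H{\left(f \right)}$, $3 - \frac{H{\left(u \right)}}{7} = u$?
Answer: $\frac{219}{284524} - \frac{i \sqrt{236563}}{284524} \approx 0.00076971 - 0.0017094 i$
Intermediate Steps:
$H{\left(u \right)} = 21 - 7 u$
$p{\left(S,J \right)} = 219$ ($p{\left(S,J \right)} = -5 + \left(21 - -203\right) = -5 + \left(21 + 203\right) = -5 + 224 = 219$)
$\frac{1}{p{\left(943,879 \right)} + \sqrt{-496321 + 259758}} = \frac{1}{219 + \sqrt{-496321 + 259758}} = \frac{1}{219 + \sqrt{-236563}} = \frac{1}{219 + i \sqrt{236563}}$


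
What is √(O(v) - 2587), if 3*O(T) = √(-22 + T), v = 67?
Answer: √(-2587 + √5) ≈ 50.841*I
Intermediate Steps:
O(T) = √(-22 + T)/3
√(O(v) - 2587) = √(√(-22 + 67)/3 - 2587) = √(√45/3 - 2587) = √((3*√5)/3 - 2587) = √(√5 - 2587) = √(-2587 + √5)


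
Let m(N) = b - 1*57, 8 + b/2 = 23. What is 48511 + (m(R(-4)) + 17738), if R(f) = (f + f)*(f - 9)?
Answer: 66222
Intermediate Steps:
b = 30 (b = -16 + 2*23 = -16 + 46 = 30)
R(f) = 2*f*(-9 + f) (R(f) = (2*f)*(-9 + f) = 2*f*(-9 + f))
m(N) = -27 (m(N) = 30 - 1*57 = 30 - 57 = -27)
48511 + (m(R(-4)) + 17738) = 48511 + (-27 + 17738) = 48511 + 17711 = 66222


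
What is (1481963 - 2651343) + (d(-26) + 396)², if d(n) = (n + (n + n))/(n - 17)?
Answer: -1869568384/1849 ≈ -1.0111e+6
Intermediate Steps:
d(n) = 3*n/(-17 + n) (d(n) = (n + 2*n)/(-17 + n) = (3*n)/(-17 + n) = 3*n/(-17 + n))
(1481963 - 2651343) + (d(-26) + 396)² = (1481963 - 2651343) + (3*(-26)/(-17 - 26) + 396)² = -1169380 + (3*(-26)/(-43) + 396)² = -1169380 + (3*(-26)*(-1/43) + 396)² = -1169380 + (78/43 + 396)² = -1169380 + (17106/43)² = -1169380 + 292615236/1849 = -1869568384/1849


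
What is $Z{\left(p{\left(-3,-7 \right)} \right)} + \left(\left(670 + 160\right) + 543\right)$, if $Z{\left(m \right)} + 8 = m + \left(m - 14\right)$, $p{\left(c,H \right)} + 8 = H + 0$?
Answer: $1321$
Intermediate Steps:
$p{\left(c,H \right)} = -8 + H$ ($p{\left(c,H \right)} = -8 + \left(H + 0\right) = -8 + H$)
$Z{\left(m \right)} = -22 + 2 m$ ($Z{\left(m \right)} = -8 + \left(m + \left(m - 14\right)\right) = -8 + \left(m + \left(-14 + m\right)\right) = -8 + \left(-14 + 2 m\right) = -22 + 2 m$)
$Z{\left(p{\left(-3,-7 \right)} \right)} + \left(\left(670 + 160\right) + 543\right) = \left(-22 + 2 \left(-8 - 7\right)\right) + \left(\left(670 + 160\right) + 543\right) = \left(-22 + 2 \left(-15\right)\right) + \left(830 + 543\right) = \left(-22 - 30\right) + 1373 = -52 + 1373 = 1321$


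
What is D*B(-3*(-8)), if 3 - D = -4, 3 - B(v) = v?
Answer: -147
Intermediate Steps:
B(v) = 3 - v
D = 7 (D = 3 - 1*(-4) = 3 + 4 = 7)
D*B(-3*(-8)) = 7*(3 - (-3)*(-8)) = 7*(3 - 1*24) = 7*(3 - 24) = 7*(-21) = -147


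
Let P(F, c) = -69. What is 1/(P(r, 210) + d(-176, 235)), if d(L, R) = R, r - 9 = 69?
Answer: 1/166 ≈ 0.0060241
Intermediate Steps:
r = 78 (r = 9 + 69 = 78)
1/(P(r, 210) + d(-176, 235)) = 1/(-69 + 235) = 1/166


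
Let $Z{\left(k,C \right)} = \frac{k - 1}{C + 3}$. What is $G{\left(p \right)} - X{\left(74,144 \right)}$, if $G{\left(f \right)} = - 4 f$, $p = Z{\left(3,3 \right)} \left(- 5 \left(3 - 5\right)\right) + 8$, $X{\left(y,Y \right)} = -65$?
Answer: $\frac{59}{3} \approx 19.667$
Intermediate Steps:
$Z{\left(k,C \right)} = \frac{-1 + k}{3 + C}$
$p = \frac{34}{3}$ ($p = \frac{-1 + 3}{3 + 3} \left(- 5 \left(3 - 5\right)\right) + 8 = \frac{1}{6} \cdot 2 \left(\left(-5\right) \left(-2\right)\right) + 8 = \frac{1}{6} \cdot 2 \cdot 10 + 8 = \frac{1}{3} \cdot 10 + 8 = \frac{10}{3} + 8 = \frac{34}{3} \approx 11.333$)
$G{\left(p \right)} - X{\left(74,144 \right)} = \left(-4\right) \frac{34}{3} - -65 = - \frac{136}{3} + 65 = \frac{59}{3}$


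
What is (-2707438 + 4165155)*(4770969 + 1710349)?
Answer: 9447927431006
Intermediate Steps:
(-2707438 + 4165155)*(4770969 + 1710349) = 1457717*6481318 = 9447927431006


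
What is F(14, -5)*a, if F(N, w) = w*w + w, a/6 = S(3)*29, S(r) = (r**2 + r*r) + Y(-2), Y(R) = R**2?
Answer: 76560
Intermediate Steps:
S(r) = 4 + 2*r**2 (S(r) = (r**2 + r*r) + (-2)**2 = (r**2 + r**2) + 4 = 2*r**2 + 4 = 4 + 2*r**2)
a = 3828 (a = 6*((4 + 2*3**2)*29) = 6*((4 + 2*9)*29) = 6*((4 + 18)*29) = 6*(22*29) = 6*638 = 3828)
F(N, w) = w + w**2 (F(N, w) = w**2 + w = w + w**2)
F(14, -5)*a = -5*(1 - 5)*3828 = -5*(-4)*3828 = 20*3828 = 76560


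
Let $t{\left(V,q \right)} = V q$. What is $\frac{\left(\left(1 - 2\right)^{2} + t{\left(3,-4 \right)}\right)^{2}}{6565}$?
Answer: $\frac{121}{6565} \approx 0.018431$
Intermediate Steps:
$\frac{\left(\left(1 - 2\right)^{2} + t{\left(3,-4 \right)}\right)^{2}}{6565} = \frac{\left(\left(1 - 2\right)^{2} + 3 \left(-4\right)\right)^{2}}{6565} = \left(\left(-1\right)^{2} - 12\right)^{2} \cdot \frac{1}{6565} = \left(1 - 12\right)^{2} \cdot \frac{1}{6565} = \left(-11\right)^{2} \cdot \frac{1}{6565} = 121 \cdot \frac{1}{6565} = \frac{121}{6565}$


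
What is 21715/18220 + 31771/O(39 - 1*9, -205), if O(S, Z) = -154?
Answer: -57552351/280588 ≈ -205.11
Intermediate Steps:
21715/18220 + 31771/O(39 - 1*9, -205) = 21715/18220 + 31771/(-154) = 21715*(1/18220) + 31771*(-1/154) = 4343/3644 - 31771/154 = -57552351/280588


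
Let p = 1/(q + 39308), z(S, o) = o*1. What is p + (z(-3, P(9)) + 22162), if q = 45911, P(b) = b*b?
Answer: 1895526218/85219 ≈ 22243.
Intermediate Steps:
P(b) = b²
z(S, o) = o
p = 1/85219 (p = 1/(45911 + 39308) = 1/85219 ≈ 1.1734e-5)
p + (z(-3, P(9)) + 22162) = 1/85219 + (9² + 22162) = 1/85219 + (81 + 22162) = 1/85219 + 22243 = 1895526218/85219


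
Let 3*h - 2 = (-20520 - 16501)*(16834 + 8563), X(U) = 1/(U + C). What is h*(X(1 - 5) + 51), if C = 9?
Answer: -16046461184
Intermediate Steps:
X(U) = 1/(9 + U) (X(U) = 1/(U + 9) = 1/(9 + U))
h = -313407445 (h = ⅔ + ((-20520 - 16501)*(16834 + 8563))/3 = ⅔ + (-37021*25397)/3 = ⅔ + (⅓)*(-940222337) = ⅔ - 940222337/3 = -313407445)
h*(X(1 - 5) + 51) = -313407445*(1/(9 + (1 - 5)) + 51) = -313407445*(1/(9 - 4) + 51) = -313407445*(1/5 + 51) = -313407445*(⅕ + 51) = -313407445*256/5 = -16046461184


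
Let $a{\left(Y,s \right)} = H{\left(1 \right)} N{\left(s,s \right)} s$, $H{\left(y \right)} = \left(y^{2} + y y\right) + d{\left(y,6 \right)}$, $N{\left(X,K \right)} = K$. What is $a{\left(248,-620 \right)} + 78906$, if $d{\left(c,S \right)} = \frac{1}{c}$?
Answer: $1232106$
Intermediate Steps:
$H{\left(y \right)} = \frac{1}{y} + 2 y^{2}$ ($H{\left(y \right)} = \left(y^{2} + y y\right) + \frac{1}{y} = \left(y^{2} + y^{2}\right) + \frac{1}{y} = 2 y^{2} + \frac{1}{y} = \frac{1}{y} + 2 y^{2}$)
$a{\left(Y,s \right)} = 3 s^{2}$ ($a{\left(Y,s \right)} = \frac{1 + 2 \cdot 1^{3}}{1} s s = 1 \left(1 + 2 \cdot 1\right) s s = 1 \left(1 + 2\right) s s = 1 \cdot 3 s s = 3 s s = 3 s^{2}$)
$a{\left(248,-620 \right)} + 78906 = 3 \left(-620\right)^{2} + 78906 = 3 \cdot 384400 + 78906 = 1153200 + 78906 = 1232106$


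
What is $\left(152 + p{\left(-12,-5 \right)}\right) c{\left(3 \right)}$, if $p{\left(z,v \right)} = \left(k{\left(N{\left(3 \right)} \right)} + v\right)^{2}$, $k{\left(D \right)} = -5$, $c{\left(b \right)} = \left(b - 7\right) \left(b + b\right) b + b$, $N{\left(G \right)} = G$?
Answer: $-17388$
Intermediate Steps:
$c{\left(b \right)} = b + 2 b^{2} \left(-7 + b\right)$ ($c{\left(b \right)} = \left(-7 + b\right) 2 b b + b = 2 b \left(-7 + b\right) b + b = 2 b^{2} \left(-7 + b\right) + b = b + 2 b^{2} \left(-7 + b\right)$)
$p{\left(z,v \right)} = \left(-5 + v\right)^{2}$
$\left(152 + p{\left(-12,-5 \right)}\right) c{\left(3 \right)} = \left(152 + \left(-5 - 5\right)^{2}\right) 3 \left(1 - 42 + 2 \cdot 3^{2}\right) = \left(152 + \left(-10\right)^{2}\right) 3 \left(1 - 42 + 2 \cdot 9\right) = \left(152 + 100\right) 3 \left(1 - 42 + 18\right) = 252 \cdot 3 \left(-23\right) = 252 \left(-69\right) = -17388$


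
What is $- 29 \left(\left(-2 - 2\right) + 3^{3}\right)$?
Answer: $-667$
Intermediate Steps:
$- 29 \left(\left(-2 - 2\right) + 3^{3}\right) = - 29 \left(\left(-2 - 2\right) + 27\right) = - 29 \left(-4 + 27\right) = \left(-29\right) 23 = -667$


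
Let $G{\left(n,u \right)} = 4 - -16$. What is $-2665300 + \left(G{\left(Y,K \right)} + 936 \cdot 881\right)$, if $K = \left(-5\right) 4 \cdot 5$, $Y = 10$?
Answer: $-1840664$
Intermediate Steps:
$K = -100$ ($K = \left(-20\right) 5 = -100$)
$G{\left(n,u \right)} = 20$ ($G{\left(n,u \right)} = 4 + 16 = 20$)
$-2665300 + \left(G{\left(Y,K \right)} + 936 \cdot 881\right) = -2665300 + \left(20 + 936 \cdot 881\right) = -2665300 + \left(20 + 824616\right) = -2665300 + 824636 = -1840664$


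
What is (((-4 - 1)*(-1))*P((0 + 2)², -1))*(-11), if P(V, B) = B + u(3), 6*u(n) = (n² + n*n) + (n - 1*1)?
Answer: -385/3 ≈ -128.33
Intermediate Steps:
u(n) = -⅙ + n²/3 + n/6 (u(n) = ((n² + n*n) + (n - 1*1))/6 = ((n² + n²) + (n - 1))/6 = (2*n² + (-1 + n))/6 = (-1 + n + 2*n²)/6 = -⅙ + n²/3 + n/6)
P(V, B) = 10/3 + B (P(V, B) = B + (-⅙ + (⅓)*3² + (⅙)*3) = B + (-⅙ + (⅓)*9 + ½) = B + (-⅙ + 3 + ½) = B + 10/3 = 10/3 + B)
(((-4 - 1)*(-1))*P((0 + 2)², -1))*(-11) = (((-4 - 1)*(-1))*(10/3 - 1))*(-11) = (-5*(-1)*(7/3))*(-11) = (5*(7/3))*(-11) = (35/3)*(-11) = -385/3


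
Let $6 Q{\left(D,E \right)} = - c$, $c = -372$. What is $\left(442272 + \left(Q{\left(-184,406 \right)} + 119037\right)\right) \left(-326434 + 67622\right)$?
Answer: $-145289551252$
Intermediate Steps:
$Q{\left(D,E \right)} = 62$ ($Q{\left(D,E \right)} = \frac{\left(-1\right) \left(-372\right)}{6} = \frac{1}{6} \cdot 372 = 62$)
$\left(442272 + \left(Q{\left(-184,406 \right)} + 119037\right)\right) \left(-326434 + 67622\right) = \left(442272 + \left(62 + 119037\right)\right) \left(-326434 + 67622\right) = \left(442272 + 119099\right) \left(-258812\right) = 561371 \left(-258812\right) = -145289551252$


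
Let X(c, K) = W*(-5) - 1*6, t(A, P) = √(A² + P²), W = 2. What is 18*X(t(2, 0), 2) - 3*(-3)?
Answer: -279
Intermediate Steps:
X(c, K) = -16 (X(c, K) = 2*(-5) - 1*6 = -10 - 6 = -16)
18*X(t(2, 0), 2) - 3*(-3) = 18*(-16) - 3*(-3) = -288 + 9 = -279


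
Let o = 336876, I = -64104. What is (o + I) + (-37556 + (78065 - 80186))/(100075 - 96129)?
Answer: 1076318635/3946 ≈ 2.7276e+5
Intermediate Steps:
(o + I) + (-37556 + (78065 - 80186))/(100075 - 96129) = (336876 - 64104) + (-37556 + (78065 - 80186))/(100075 - 96129) = 272772 + (-37556 - 2121)/3946 = 272772 - 39677*1/3946 = 272772 - 39677/3946 = 1076318635/3946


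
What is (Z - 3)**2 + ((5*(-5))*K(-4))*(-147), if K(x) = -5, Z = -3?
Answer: -18339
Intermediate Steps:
(Z - 3)**2 + ((5*(-5))*K(-4))*(-147) = (-3 - 3)**2 + ((5*(-5))*(-5))*(-147) = (-6)**2 - 25*(-5)*(-147) = 36 + 125*(-147) = 36 - 18375 = -18339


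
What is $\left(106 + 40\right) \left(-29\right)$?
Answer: $-4234$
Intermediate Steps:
$\left(106 + 40\right) \left(-29\right) = 146 \left(-29\right) = -4234$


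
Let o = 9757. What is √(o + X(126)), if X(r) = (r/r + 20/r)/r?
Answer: √154902278/126 ≈ 98.778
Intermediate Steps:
X(r) = (1 + 20/r)/r
√(o + X(126)) = √(9757 + (20 + 126)/126²) = √(9757 + (1/15876)*146) = √(9757 + 73/7938) = √(77451139/7938) = √154902278/126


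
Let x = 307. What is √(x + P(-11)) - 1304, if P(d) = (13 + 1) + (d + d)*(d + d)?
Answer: -1304 + √805 ≈ -1275.6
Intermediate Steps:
P(d) = 14 + 4*d² (P(d) = 14 + (2*d)*(2*d) = 14 + 4*d²)
√(x + P(-11)) - 1304 = √(307 + (14 + 4*(-11)²)) - 1304 = √(307 + (14 + 4*121)) - 1304 = √(307 + (14 + 484)) - 1304 = √(307 + 498) - 1304 = √805 - 1304 = -1304 + √805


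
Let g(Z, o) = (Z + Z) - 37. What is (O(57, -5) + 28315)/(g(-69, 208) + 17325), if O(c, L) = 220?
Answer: 5707/3430 ≈ 1.6638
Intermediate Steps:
g(Z, o) = -37 + 2*Z (g(Z, o) = 2*Z - 37 = -37 + 2*Z)
(O(57, -5) + 28315)/(g(-69, 208) + 17325) = (220 + 28315)/((-37 + 2*(-69)) + 17325) = 28535/((-37 - 138) + 17325) = 28535/(-175 + 17325) = 28535/17150 = 28535*(1/17150) = 5707/3430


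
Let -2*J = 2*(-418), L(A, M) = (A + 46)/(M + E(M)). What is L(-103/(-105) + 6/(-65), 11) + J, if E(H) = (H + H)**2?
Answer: 282496153/675675 ≈ 418.09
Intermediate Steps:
E(H) = 4*H**2 (E(H) = (2*H)**2 = 4*H**2)
L(A, M) = (46 + A)/(M + 4*M**2) (L(A, M) = (A + 46)/(M + 4*M**2) = (46 + A)/(M + 4*M**2))
J = 418 (J = -(-418) = -1/2*(-836) = 418)
L(-103/(-105) + 6/(-65), 11) + J = (46 + (-103/(-105) + 6/(-65)))/(11*(1 + 4*11)) + 418 = (46 + (-103*(-1/105) + 6*(-1/65)))/(11*(1 + 44)) + 418 = (1/11)*(46 + (103/105 - 6/65))/45 + 418 = (1/11)*(1/45)*(46 + 1213/1365) + 418 = (1/11)*(1/45)*(64003/1365) + 418 = 64003/675675 + 418 = 282496153/675675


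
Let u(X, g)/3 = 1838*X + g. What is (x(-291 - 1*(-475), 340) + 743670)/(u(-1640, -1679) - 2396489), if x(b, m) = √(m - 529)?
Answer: -371835/5722243 - 3*I*√21/11444486 ≈ -0.064981 - 1.2013e-6*I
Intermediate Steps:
u(X, g) = 3*g + 5514*X (u(X, g) = 3*(1838*X + g) = 3*(g + 1838*X) = 3*g + 5514*X)
x(b, m) = √(-529 + m)
(x(-291 - 1*(-475), 340) + 743670)/(u(-1640, -1679) - 2396489) = (√(-529 + 340) + 743670)/((3*(-1679) + 5514*(-1640)) - 2396489) = (√(-189) + 743670)/((-5037 - 9042960) - 2396489) = (3*I*√21 + 743670)/(-9047997 - 2396489) = (743670 + 3*I*√21)/(-11444486) = (743670 + 3*I*√21)*(-1/11444486) = -371835/5722243 - 3*I*√21/11444486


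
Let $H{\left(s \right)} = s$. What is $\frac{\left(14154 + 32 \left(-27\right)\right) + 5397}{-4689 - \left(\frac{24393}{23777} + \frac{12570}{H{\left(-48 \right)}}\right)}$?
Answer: $- \frac{3554566392}{842305153} \approx -4.22$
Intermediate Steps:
$\frac{\left(14154 + 32 \left(-27\right)\right) + 5397}{-4689 - \left(\frac{24393}{23777} + \frac{12570}{H{\left(-48 \right)}}\right)} = \frac{\left(14154 + 32 \left(-27\right)\right) + 5397}{-4689 - \left(- \frac{2095}{8} + \frac{24393}{23777}\right)} = \frac{\left(14154 - 864\right) + 5397}{-4689 - - \frac{49617671}{190216}} = \frac{13290 + 5397}{-4689 + \left(- \frac{24393}{23777} + \frac{2095}{8}\right)} = \frac{18687}{-4689 + \frac{49617671}{190216}} = \frac{18687}{- \frac{842305153}{190216}} = 18687 \left(- \frac{190216}{842305153}\right) = - \frac{3554566392}{842305153}$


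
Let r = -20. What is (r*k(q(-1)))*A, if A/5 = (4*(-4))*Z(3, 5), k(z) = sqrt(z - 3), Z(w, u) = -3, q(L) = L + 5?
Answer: -4800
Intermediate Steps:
q(L) = 5 + L
k(z) = sqrt(-3 + z)
A = 240 (A = 5*((4*(-4))*(-3)) = 5*(-16*(-3)) = 5*48 = 240)
(r*k(q(-1)))*A = -20*sqrt(-3 + (5 - 1))*240 = -20*sqrt(-3 + 4)*240 = -20*sqrt(1)*240 = -20*1*240 = -20*240 = -4800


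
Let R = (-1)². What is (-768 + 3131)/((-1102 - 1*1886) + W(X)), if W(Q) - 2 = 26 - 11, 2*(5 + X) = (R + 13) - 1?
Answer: -2363/2971 ≈ -0.79535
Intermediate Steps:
R = 1
X = 3/2 (X = -5 + ((1 + 13) - 1)/2 = -5 + (14 - 1)/2 = -5 + (½)*13 = -5 + 13/2 = 3/2 ≈ 1.5000)
W(Q) = 17 (W(Q) = 2 + (26 - 11) = 2 + 15 = 17)
(-768 + 3131)/((-1102 - 1*1886) + W(X)) = (-768 + 3131)/((-1102 - 1*1886) + 17) = 2363/((-1102 - 1886) + 17) = 2363/(-2988 + 17) = 2363/(-2971) = 2363*(-1/2971) = -2363/2971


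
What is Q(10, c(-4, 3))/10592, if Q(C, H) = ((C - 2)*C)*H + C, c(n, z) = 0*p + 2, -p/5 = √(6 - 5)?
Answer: 85/5296 ≈ 0.016050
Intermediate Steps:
p = -5 (p = -5*√(6 - 5) = -5*√1 = -5*1 = -5)
c(n, z) = 2 (c(n, z) = 0*(-5) + 2 = 0 + 2 = 2)
Q(C, H) = C + C*H*(-2 + C) (Q(C, H) = ((-2 + C)*C)*H + C = (C*(-2 + C))*H + C = C*H*(-2 + C) + C = C + C*H*(-2 + C))
Q(10, c(-4, 3))/10592 = (10*(1 - 2*2 + 10*2))/10592 = (10*(1 - 4 + 20))*(1/10592) = (10*17)*(1/10592) = 170*(1/10592) = 85/5296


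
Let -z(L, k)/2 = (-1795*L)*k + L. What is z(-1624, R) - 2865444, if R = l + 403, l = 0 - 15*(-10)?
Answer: -3226940676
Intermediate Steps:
l = 150 (l = 0 + 150 = 150)
R = 553 (R = 150 + 403 = 553)
z(L, k) = -2*L + 3590*L*k (z(L, k) = -2*((-1795*L)*k + L) = -2*(-1795*L*k + L) = -2*(L - 1795*L*k) = -2*L + 3590*L*k)
z(-1624, R) - 2865444 = 2*(-1624)*(-1 + 1795*553) - 2865444 = 2*(-1624)*(-1 + 992635) - 2865444 = 2*(-1624)*992634 - 2865444 = -3224075232 - 2865444 = -3226940676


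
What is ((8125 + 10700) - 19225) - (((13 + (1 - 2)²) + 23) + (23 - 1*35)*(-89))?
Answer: -1505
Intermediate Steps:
((8125 + 10700) - 19225) - (((13 + (1 - 2)²) + 23) + (23 - 1*35)*(-89)) = (18825 - 19225) - (((13 + (-1)²) + 23) + (23 - 35)*(-89)) = -400 - (((13 + 1) + 23) - 12*(-89)) = -400 - ((14 + 23) + 1068) = -400 - (37 + 1068) = -400 - 1*1105 = -400 - 1105 = -1505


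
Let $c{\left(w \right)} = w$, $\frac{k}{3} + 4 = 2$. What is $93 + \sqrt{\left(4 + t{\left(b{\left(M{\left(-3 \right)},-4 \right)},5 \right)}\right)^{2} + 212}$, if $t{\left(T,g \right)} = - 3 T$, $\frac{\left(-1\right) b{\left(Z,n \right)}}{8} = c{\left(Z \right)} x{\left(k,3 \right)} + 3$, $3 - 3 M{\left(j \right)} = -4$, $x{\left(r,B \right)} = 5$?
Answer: $93 + 2 \sqrt{31737} \approx 449.3$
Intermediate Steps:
$k = -6$ ($k = -12 + 3 \cdot 2 = -12 + 6 = -6$)
$M{\left(j \right)} = \frac{7}{3}$ ($M{\left(j \right)} = 1 - - \frac{4}{3} = 1 + \frac{4}{3} = \frac{7}{3}$)
$b{\left(Z,n \right)} = -24 - 40 Z$ ($b{\left(Z,n \right)} = - 8 \left(Z 5 + 3\right) = - 8 \left(5 Z + 3\right) = - 8 \left(3 + 5 Z\right) = -24 - 40 Z$)
$93 + \sqrt{\left(4 + t{\left(b{\left(M{\left(-3 \right)},-4 \right)},5 \right)}\right)^{2} + 212} = 93 + \sqrt{\left(4 - 3 \left(-24 - \frac{280}{3}\right)\right)^{2} + 212} = 93 + \sqrt{\left(4 - -352\right)^{2} + 212} = 93 + \sqrt{\left(4 + 352\right)^{2} + 212} = 93 + \sqrt{356^{2} + 212} = 93 + \sqrt{126736 + 212} = 93 + \sqrt{126948} = 93 + 2 \sqrt{31737}$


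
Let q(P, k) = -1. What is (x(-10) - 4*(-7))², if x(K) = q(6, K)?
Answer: 729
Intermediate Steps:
x(K) = -1
(x(-10) - 4*(-7))² = (-1 - 4*(-7))² = (-1 + 28)² = 27² = 729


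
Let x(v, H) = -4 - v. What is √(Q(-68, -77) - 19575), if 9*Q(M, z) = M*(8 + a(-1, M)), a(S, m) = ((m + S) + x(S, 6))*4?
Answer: I*√157135/3 ≈ 132.13*I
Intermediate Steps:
a(S, m) = -16 + 4*m (a(S, m) = ((m + S) + (-4 - S))*4 = ((S + m) + (-4 - S))*4 = (-4 + m)*4 = -16 + 4*m)
Q(M, z) = M*(-8 + 4*M)/9 (Q(M, z) = (M*(8 + (-16 + 4*M)))/9 = (M*(-8 + 4*M))/9 = M*(-8 + 4*M)/9)
√(Q(-68, -77) - 19575) = √((4/9)*(-68)*(-2 - 68) - 19575) = √((4/9)*(-68)*(-70) - 19575) = √(19040/9 - 19575) = √(-157135/9) = I*√157135/3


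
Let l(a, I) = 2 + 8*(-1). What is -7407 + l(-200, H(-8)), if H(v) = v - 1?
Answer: -7413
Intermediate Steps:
H(v) = -1 + v
l(a, I) = -6 (l(a, I) = 2 - 8 = -6)
-7407 + l(-200, H(-8)) = -7407 - 6 = -7413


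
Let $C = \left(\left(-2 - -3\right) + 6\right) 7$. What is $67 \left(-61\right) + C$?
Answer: $-4038$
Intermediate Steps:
$C = 49$ ($C = \left(\left(-2 + 3\right) + 6\right) 7 = \left(1 + 6\right) 7 = 7 \cdot 7 = 49$)
$67 \left(-61\right) + C = 67 \left(-61\right) + 49 = -4087 + 49 = -4038$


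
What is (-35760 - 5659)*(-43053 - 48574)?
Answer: 3795098713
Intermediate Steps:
(-35760 - 5659)*(-43053 - 48574) = -41419*(-91627) = 3795098713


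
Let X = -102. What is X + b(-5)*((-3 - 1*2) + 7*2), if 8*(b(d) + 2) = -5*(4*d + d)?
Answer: 165/8 ≈ 20.625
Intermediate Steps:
b(d) = -2 - 25*d/8 (b(d) = -2 + (-5*(4*d + d))/8 = -2 + (-25*d)/8 = -2 - 25*d/8)
X + b(-5)*((-3 - 1*2) + 7*2) = -102 + (-2 - 25/8*(-5))*((-3 - 1*2) + 7*2) = -102 + (-2 + 125/8)*((-3 - 2) + 14) = -102 + 109*(-5 + 14)/8 = -102 + (109/8)*9 = -102 + 981/8 = 165/8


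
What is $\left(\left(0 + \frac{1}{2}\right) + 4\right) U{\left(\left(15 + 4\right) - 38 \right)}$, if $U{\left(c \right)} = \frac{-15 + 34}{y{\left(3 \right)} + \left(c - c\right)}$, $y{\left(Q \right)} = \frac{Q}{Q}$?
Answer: $\frac{171}{2} \approx 85.5$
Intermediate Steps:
$y{\left(Q \right)} = 1$
$U{\left(c \right)} = 19$ ($U{\left(c \right)} = \frac{-15 + 34}{1 + \left(c - c\right)} = \frac{19}{1 + 0} = \frac{19}{1} = 19 \cdot 1 = 19$)
$\left(\left(0 + \frac{1}{2}\right) + 4\right) U{\left(\left(15 + 4\right) - 38 \right)} = \left(\left(0 + \frac{1}{2}\right) + 4\right) 19 = \left(\frac{1}{2} + 4\right) 19 = \frac{9}{2} \cdot 19 = \frac{171}{2}$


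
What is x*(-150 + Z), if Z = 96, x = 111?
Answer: -5994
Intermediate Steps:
x*(-150 + Z) = 111*(-150 + 96) = 111*(-54) = -5994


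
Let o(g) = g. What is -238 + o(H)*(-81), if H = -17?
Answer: 1139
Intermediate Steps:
-238 + o(H)*(-81) = -238 - 17*(-81) = -238 + 1377 = 1139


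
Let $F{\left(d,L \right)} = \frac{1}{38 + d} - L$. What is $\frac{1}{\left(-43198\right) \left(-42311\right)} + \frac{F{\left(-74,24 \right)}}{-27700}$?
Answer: $\frac{158100524717}{182263287638160} \approx 0.00086743$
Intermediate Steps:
$\frac{1}{\left(-43198\right) \left(-42311\right)} + \frac{F{\left(-74,24 \right)}}{-27700} = \frac{1}{\left(-43198\right) \left(-42311\right)} + \frac{\frac{1}{38 - 74} \left(1 - 912 - 24 \left(-74\right)\right)}{-27700} = \left(- \frac{1}{43198}\right) \left(- \frac{1}{42311}\right) + \frac{1 - 912 + 1776}{-36} \left(- \frac{1}{27700}\right) = \frac{1}{1827750578} + \left(- \frac{1}{36}\right) 865 \left(- \frac{1}{27700}\right) = \frac{1}{1827750578} - - \frac{173}{199440} = \frac{1}{1827750578} + \frac{173}{199440} = \frac{158100524717}{182263287638160}$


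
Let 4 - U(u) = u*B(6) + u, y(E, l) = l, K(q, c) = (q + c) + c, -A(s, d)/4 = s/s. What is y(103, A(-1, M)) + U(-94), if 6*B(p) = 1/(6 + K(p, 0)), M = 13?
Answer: 3431/36 ≈ 95.306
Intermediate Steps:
A(s, d) = -4 (A(s, d) = -4*s/s = -4*1 = -4)
K(q, c) = q + 2*c (K(q, c) = (c + q) + c = q + 2*c)
B(p) = 1/(6*(6 + p)) (B(p) = 1/(6*(6 + (p + 2*0))) = 1/(6*(6 + (p + 0))) = 1/(6*(6 + p)))
U(u) = 4 - 73*u/72 (U(u) = 4 - (u*(1/(6*(6 + 6))) + u) = 4 - (u*((⅙)/12) + u) = 4 - (u*((⅙)*(1/12)) + u) = 4 - (u*(1/72) + u) = 4 - (u/72 + u) = 4 - 73*u/72)
y(103, A(-1, M)) + U(-94) = -4 + (4 - 73/72*(-94)) = -4 + (4 + 3431/36) = -4 + 3575/36 = 3431/36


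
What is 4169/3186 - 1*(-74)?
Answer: 239933/3186 ≈ 75.309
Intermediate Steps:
4169/3186 - 1*(-74) = 4169*(1/3186) + 74 = 4169/3186 + 74 = 239933/3186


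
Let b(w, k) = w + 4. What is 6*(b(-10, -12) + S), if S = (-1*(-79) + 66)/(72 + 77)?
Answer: -4494/149 ≈ -30.161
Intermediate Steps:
b(w, k) = 4 + w
S = 145/149 (S = (79 + 66)/149 = 145*(1/149) = 145/149 ≈ 0.97315)
6*(b(-10, -12) + S) = 6*((4 - 10) + 145/149) = 6*(-6 + 145/149) = 6*(-749/149) = -4494/149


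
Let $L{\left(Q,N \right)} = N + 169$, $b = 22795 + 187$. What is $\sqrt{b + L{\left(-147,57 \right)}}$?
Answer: $2 \sqrt{5802} \approx 152.34$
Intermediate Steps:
$b = 22982$
$L{\left(Q,N \right)} = 169 + N$
$\sqrt{b + L{\left(-147,57 \right)}} = \sqrt{22982 + \left(169 + 57\right)} = \sqrt{22982 + 226} = \sqrt{23208} = 2 \sqrt{5802}$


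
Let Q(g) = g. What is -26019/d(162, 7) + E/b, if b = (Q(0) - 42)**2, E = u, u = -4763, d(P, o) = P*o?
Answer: -15079/588 ≈ -25.645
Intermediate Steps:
E = -4763
b = 1764 (b = (0 - 42)**2 = (-42)**2 = 1764)
-26019/d(162, 7) + E/b = -26019/(162*7) - 4763/1764 = -26019/1134 - 4763*1/1764 = -26019*1/1134 - 4763/1764 = -413/18 - 4763/1764 = -15079/588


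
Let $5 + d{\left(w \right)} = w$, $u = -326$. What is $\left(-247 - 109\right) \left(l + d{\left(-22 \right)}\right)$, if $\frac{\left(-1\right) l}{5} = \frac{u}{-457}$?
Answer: $\frac{4972964}{457} \approx 10882.0$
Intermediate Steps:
$d{\left(w \right)} = -5 + w$
$l = - \frac{1630}{457}$ ($l = - 5 \left(- \frac{326}{-457}\right) = - 5 \left(\left(-326\right) \left(- \frac{1}{457}\right)\right) = \left(-5\right) \frac{326}{457} = - \frac{1630}{457} \approx -3.5667$)
$\left(-247 - 109\right) \left(l + d{\left(-22 \right)}\right) = \left(-247 - 109\right) \left(- \frac{1630}{457} - 27\right) = - 356 \left(- \frac{1630}{457} - 27\right) = \left(-356\right) \left(- \frac{13969}{457}\right) = \frac{4972964}{457}$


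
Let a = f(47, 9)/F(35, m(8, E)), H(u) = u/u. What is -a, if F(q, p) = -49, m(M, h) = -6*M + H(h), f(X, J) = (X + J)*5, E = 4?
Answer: 40/7 ≈ 5.7143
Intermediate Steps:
H(u) = 1
f(X, J) = 5*J + 5*X (f(X, J) = (J + X)*5 = 5*J + 5*X)
m(M, h) = 1 - 6*M (m(M, h) = -6*M + 1 = 1 - 6*M)
a = -40/7 (a = (5*9 + 5*47)/(-49) = (45 + 235)*(-1/49) = 280*(-1/49) = -40/7 ≈ -5.7143)
-a = -1*(-40/7) = 40/7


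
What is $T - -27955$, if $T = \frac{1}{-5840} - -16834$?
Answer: $\frac{261567759}{5840} \approx 44789.0$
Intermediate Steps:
$T = \frac{98310559}{5840}$ ($T = - \frac{1}{5840} + 16834 = \frac{98310559}{5840} \approx 16834.0$)
$T - -27955 = \frac{98310559}{5840} - -27955 = \frac{98310559}{5840} + 27955 = \frac{261567759}{5840}$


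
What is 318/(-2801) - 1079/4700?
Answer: -4516879/13164700 ≈ -0.34311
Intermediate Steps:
318/(-2801) - 1079/4700 = 318*(-1/2801) - 1079*1/4700 = -318/2801 - 1079/4700 = -4516879/13164700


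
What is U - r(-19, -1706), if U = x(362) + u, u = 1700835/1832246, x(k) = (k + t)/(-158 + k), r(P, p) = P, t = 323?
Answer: 4351922173/186889092 ≈ 23.286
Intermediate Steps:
x(k) = (323 + k)/(-158 + k) (x(k) = (k + 323)/(-158 + k) = (323 + k)/(-158 + k))
u = 1700835/1832246 (u = 1700835*(1/1832246) = 1700835/1832246 ≈ 0.92828)
U = 801029425/186889092 (U = (323 + 362)/(-158 + 362) + 1700835/1832246 = 685/204 + 1700835/1832246 = 801029425/186889092 ≈ 4.2861)
U - r(-19, -1706) = 801029425/186889092 - 1*(-19) = 801029425/186889092 + 19 = 4351922173/186889092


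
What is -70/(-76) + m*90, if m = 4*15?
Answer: 205235/38 ≈ 5400.9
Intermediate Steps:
m = 60
-70/(-76) + m*90 = -70/(-76) + 60*90 = -70*(-1/76) + 5400 = 35/38 + 5400 = 205235/38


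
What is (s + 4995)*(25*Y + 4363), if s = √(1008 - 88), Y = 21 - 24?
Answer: 21418560 + 8576*√230 ≈ 2.1549e+7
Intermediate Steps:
Y = -3
s = 2*√230 (s = √920 = 2*√230 ≈ 30.332)
(s + 4995)*(25*Y + 4363) = (2*√230 + 4995)*(25*(-3) + 4363) = (4995 + 2*√230)*(-75 + 4363) = (4995 + 2*√230)*4288 = 21418560 + 8576*√230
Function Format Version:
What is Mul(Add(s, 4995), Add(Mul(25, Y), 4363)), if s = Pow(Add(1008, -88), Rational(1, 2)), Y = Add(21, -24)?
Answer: Add(21418560, Mul(8576, Pow(230, Rational(1, 2)))) ≈ 2.1549e+7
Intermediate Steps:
Y = -3
s = Mul(2, Pow(230, Rational(1, 2))) (s = Pow(920, Rational(1, 2)) = Mul(2, Pow(230, Rational(1, 2))) ≈ 30.332)
Mul(Add(s, 4995), Add(Mul(25, Y), 4363)) = Mul(Add(Mul(2, Pow(230, Rational(1, 2))), 4995), Add(Mul(25, -3), 4363)) = Mul(Add(4995, Mul(2, Pow(230, Rational(1, 2)))), Add(-75, 4363)) = Mul(Add(4995, Mul(2, Pow(230, Rational(1, 2)))), 4288) = Add(21418560, Mul(8576, Pow(230, Rational(1, 2))))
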